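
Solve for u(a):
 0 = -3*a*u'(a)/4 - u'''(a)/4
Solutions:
 u(a) = C1 + Integral(C2*airyai(-3^(1/3)*a) + C3*airybi(-3^(1/3)*a), a)


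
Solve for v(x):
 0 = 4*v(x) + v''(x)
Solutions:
 v(x) = C1*sin(2*x) + C2*cos(2*x)


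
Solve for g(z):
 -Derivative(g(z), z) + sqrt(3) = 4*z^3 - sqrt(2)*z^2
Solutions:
 g(z) = C1 - z^4 + sqrt(2)*z^3/3 + sqrt(3)*z


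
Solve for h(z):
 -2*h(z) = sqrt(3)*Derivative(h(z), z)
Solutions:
 h(z) = C1*exp(-2*sqrt(3)*z/3)


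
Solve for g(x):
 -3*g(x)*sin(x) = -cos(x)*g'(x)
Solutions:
 g(x) = C1/cos(x)^3


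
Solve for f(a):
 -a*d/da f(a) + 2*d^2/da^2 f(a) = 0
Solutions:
 f(a) = C1 + C2*erfi(a/2)


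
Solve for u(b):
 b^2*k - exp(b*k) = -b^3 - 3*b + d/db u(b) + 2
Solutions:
 u(b) = C1 + b^4/4 + b^3*k/3 + 3*b^2/2 - 2*b - exp(b*k)/k


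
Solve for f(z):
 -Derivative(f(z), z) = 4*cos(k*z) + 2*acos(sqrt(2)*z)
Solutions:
 f(z) = C1 - 2*z*acos(sqrt(2)*z) + sqrt(2)*sqrt(1 - 2*z^2) - 4*Piecewise((sin(k*z)/k, Ne(k, 0)), (z, True))


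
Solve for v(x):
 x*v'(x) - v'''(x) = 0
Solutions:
 v(x) = C1 + Integral(C2*airyai(x) + C3*airybi(x), x)


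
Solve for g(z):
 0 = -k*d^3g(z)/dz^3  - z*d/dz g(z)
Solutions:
 g(z) = C1 + Integral(C2*airyai(z*(-1/k)^(1/3)) + C3*airybi(z*(-1/k)^(1/3)), z)


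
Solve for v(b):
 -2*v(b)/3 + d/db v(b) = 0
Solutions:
 v(b) = C1*exp(2*b/3)


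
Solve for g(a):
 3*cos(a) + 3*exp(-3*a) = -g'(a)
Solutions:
 g(a) = C1 - 3*sin(a) + exp(-3*a)


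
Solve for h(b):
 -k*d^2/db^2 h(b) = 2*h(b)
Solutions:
 h(b) = C1*exp(-sqrt(2)*b*sqrt(-1/k)) + C2*exp(sqrt(2)*b*sqrt(-1/k))


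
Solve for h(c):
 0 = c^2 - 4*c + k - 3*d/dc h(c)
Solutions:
 h(c) = C1 + c^3/9 - 2*c^2/3 + c*k/3


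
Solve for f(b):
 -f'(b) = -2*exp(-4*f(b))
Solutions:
 f(b) = log(-I*(C1 + 8*b)^(1/4))
 f(b) = log(I*(C1 + 8*b)^(1/4))
 f(b) = log(-(C1 + 8*b)^(1/4))
 f(b) = log(C1 + 8*b)/4


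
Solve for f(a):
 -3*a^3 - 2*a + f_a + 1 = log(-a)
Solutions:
 f(a) = C1 + 3*a^4/4 + a^2 + a*log(-a) - 2*a


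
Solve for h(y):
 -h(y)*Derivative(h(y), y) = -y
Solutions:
 h(y) = -sqrt(C1 + y^2)
 h(y) = sqrt(C1 + y^2)


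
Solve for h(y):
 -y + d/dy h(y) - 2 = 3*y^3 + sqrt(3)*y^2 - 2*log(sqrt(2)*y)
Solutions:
 h(y) = C1 + 3*y^4/4 + sqrt(3)*y^3/3 + y^2/2 - 2*y*log(y) - y*log(2) + 4*y


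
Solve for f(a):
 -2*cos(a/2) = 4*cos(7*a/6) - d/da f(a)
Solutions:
 f(a) = C1 + 4*sin(a/2) + 24*sin(7*a/6)/7


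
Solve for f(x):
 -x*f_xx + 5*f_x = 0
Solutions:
 f(x) = C1 + C2*x^6


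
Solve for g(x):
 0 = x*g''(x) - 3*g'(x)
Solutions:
 g(x) = C1 + C2*x^4


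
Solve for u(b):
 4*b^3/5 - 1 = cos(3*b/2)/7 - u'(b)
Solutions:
 u(b) = C1 - b^4/5 + b + 2*sin(3*b/2)/21


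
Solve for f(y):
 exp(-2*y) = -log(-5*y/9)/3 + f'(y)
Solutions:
 f(y) = C1 + y*log(-y)/3 + y*(-2*log(3) - 1 + log(5))/3 - exp(-2*y)/2


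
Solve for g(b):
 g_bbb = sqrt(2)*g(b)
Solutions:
 g(b) = C3*exp(2^(1/6)*b) + (C1*sin(2^(1/6)*sqrt(3)*b/2) + C2*cos(2^(1/6)*sqrt(3)*b/2))*exp(-2^(1/6)*b/2)


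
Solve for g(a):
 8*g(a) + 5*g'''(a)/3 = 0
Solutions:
 g(a) = C3*exp(-2*3^(1/3)*5^(2/3)*a/5) + (C1*sin(3^(5/6)*5^(2/3)*a/5) + C2*cos(3^(5/6)*5^(2/3)*a/5))*exp(3^(1/3)*5^(2/3)*a/5)


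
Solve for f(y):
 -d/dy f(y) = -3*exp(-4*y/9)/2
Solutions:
 f(y) = C1 - 27*exp(-4*y/9)/8


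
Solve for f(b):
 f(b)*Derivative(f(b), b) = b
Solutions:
 f(b) = -sqrt(C1 + b^2)
 f(b) = sqrt(C1 + b^2)


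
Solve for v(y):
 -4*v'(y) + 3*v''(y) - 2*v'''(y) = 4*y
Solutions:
 v(y) = C1 - y^2/2 - 3*y/4 + (C2*sin(sqrt(23)*y/4) + C3*cos(sqrt(23)*y/4))*exp(3*y/4)


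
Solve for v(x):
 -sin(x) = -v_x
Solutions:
 v(x) = C1 - cos(x)


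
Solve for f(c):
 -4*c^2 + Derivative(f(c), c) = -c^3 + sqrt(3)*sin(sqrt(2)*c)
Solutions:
 f(c) = C1 - c^4/4 + 4*c^3/3 - sqrt(6)*cos(sqrt(2)*c)/2


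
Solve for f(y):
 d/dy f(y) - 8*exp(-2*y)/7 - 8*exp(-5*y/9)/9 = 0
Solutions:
 f(y) = C1 - 4*exp(-2*y)/7 - 8*exp(-5*y/9)/5


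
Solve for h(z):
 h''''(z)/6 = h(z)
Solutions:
 h(z) = C1*exp(-6^(1/4)*z) + C2*exp(6^(1/4)*z) + C3*sin(6^(1/4)*z) + C4*cos(6^(1/4)*z)


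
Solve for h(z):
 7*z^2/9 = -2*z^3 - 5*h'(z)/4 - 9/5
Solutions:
 h(z) = C1 - 2*z^4/5 - 28*z^3/135 - 36*z/25


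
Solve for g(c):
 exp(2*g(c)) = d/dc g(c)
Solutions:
 g(c) = log(-sqrt(-1/(C1 + c))) - log(2)/2
 g(c) = log(-1/(C1 + c))/2 - log(2)/2


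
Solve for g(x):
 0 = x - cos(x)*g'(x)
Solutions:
 g(x) = C1 + Integral(x/cos(x), x)


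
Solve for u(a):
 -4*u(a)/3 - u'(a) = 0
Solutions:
 u(a) = C1*exp(-4*a/3)


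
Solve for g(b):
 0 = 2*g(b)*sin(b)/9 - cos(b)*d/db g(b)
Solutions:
 g(b) = C1/cos(b)^(2/9)


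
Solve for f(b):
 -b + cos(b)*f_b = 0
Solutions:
 f(b) = C1 + Integral(b/cos(b), b)


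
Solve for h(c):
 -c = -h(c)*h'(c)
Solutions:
 h(c) = -sqrt(C1 + c^2)
 h(c) = sqrt(C1 + c^2)


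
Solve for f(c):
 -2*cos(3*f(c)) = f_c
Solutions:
 f(c) = -asin((C1 + exp(12*c))/(C1 - exp(12*c)))/3 + pi/3
 f(c) = asin((C1 + exp(12*c))/(C1 - exp(12*c)))/3


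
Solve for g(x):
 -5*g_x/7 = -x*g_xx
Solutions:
 g(x) = C1 + C2*x^(12/7)


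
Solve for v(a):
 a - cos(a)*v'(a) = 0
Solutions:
 v(a) = C1 + Integral(a/cos(a), a)


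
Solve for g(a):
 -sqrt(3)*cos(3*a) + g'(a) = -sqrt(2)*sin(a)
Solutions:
 g(a) = C1 + sqrt(3)*sin(3*a)/3 + sqrt(2)*cos(a)


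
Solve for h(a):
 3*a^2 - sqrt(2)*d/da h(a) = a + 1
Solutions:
 h(a) = C1 + sqrt(2)*a^3/2 - sqrt(2)*a^2/4 - sqrt(2)*a/2


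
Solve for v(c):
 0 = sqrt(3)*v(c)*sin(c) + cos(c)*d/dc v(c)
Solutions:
 v(c) = C1*cos(c)^(sqrt(3))


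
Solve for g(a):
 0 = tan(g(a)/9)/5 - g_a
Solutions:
 g(a) = -9*asin(C1*exp(a/45)) + 9*pi
 g(a) = 9*asin(C1*exp(a/45))


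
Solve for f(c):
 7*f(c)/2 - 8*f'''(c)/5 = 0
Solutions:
 f(c) = C3*exp(2^(2/3)*35^(1/3)*c/4) + (C1*sin(2^(2/3)*sqrt(3)*35^(1/3)*c/8) + C2*cos(2^(2/3)*sqrt(3)*35^(1/3)*c/8))*exp(-2^(2/3)*35^(1/3)*c/8)


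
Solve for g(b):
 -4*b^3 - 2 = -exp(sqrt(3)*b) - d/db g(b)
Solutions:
 g(b) = C1 + b^4 + 2*b - sqrt(3)*exp(sqrt(3)*b)/3


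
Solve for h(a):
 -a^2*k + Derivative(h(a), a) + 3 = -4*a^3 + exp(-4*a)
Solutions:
 h(a) = C1 - a^4 + a^3*k/3 - 3*a - exp(-4*a)/4


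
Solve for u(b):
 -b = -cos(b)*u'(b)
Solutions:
 u(b) = C1 + Integral(b/cos(b), b)


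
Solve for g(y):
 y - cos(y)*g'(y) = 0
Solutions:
 g(y) = C1 + Integral(y/cos(y), y)


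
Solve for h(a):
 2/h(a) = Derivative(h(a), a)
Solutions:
 h(a) = -sqrt(C1 + 4*a)
 h(a) = sqrt(C1 + 4*a)


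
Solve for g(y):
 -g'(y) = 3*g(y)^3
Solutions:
 g(y) = -sqrt(2)*sqrt(-1/(C1 - 3*y))/2
 g(y) = sqrt(2)*sqrt(-1/(C1 - 3*y))/2


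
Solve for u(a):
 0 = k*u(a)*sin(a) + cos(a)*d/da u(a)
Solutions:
 u(a) = C1*exp(k*log(cos(a)))


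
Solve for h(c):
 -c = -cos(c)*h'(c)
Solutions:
 h(c) = C1 + Integral(c/cos(c), c)


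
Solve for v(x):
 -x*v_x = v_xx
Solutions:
 v(x) = C1 + C2*erf(sqrt(2)*x/2)


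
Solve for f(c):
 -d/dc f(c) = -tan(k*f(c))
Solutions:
 f(c) = Piecewise((-asin(exp(C1*k + c*k))/k + pi/k, Ne(k, 0)), (nan, True))
 f(c) = Piecewise((asin(exp(C1*k + c*k))/k, Ne(k, 0)), (nan, True))


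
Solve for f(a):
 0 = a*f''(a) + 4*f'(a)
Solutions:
 f(a) = C1 + C2/a^3


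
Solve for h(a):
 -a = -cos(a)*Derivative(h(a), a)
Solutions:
 h(a) = C1 + Integral(a/cos(a), a)


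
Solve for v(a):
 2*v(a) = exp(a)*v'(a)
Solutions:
 v(a) = C1*exp(-2*exp(-a))


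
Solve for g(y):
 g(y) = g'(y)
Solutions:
 g(y) = C1*exp(y)


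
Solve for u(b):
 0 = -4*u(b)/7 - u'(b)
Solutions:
 u(b) = C1*exp(-4*b/7)


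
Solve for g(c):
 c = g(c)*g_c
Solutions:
 g(c) = -sqrt(C1 + c^2)
 g(c) = sqrt(C1 + c^2)


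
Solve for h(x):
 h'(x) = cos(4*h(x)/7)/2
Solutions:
 -x/2 - 7*log(sin(4*h(x)/7) - 1)/8 + 7*log(sin(4*h(x)/7) + 1)/8 = C1


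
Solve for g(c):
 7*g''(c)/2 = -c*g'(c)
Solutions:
 g(c) = C1 + C2*erf(sqrt(7)*c/7)


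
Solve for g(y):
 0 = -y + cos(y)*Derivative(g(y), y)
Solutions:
 g(y) = C1 + Integral(y/cos(y), y)


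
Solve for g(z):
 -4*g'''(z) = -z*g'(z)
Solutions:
 g(z) = C1 + Integral(C2*airyai(2^(1/3)*z/2) + C3*airybi(2^(1/3)*z/2), z)


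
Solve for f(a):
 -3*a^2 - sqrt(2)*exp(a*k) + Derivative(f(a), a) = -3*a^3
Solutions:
 f(a) = C1 - 3*a^4/4 + a^3 + sqrt(2)*exp(a*k)/k


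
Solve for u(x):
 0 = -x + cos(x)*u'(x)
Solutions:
 u(x) = C1 + Integral(x/cos(x), x)


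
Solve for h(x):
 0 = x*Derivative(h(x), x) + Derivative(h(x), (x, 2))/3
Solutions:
 h(x) = C1 + C2*erf(sqrt(6)*x/2)


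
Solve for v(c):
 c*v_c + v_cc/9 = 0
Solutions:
 v(c) = C1 + C2*erf(3*sqrt(2)*c/2)


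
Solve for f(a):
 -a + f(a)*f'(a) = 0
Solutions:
 f(a) = -sqrt(C1 + a^2)
 f(a) = sqrt(C1 + a^2)


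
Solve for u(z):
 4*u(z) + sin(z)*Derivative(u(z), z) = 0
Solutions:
 u(z) = C1*(cos(z)^2 + 2*cos(z) + 1)/(cos(z)^2 - 2*cos(z) + 1)


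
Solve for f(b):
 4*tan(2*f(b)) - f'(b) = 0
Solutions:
 f(b) = -asin(C1*exp(8*b))/2 + pi/2
 f(b) = asin(C1*exp(8*b))/2


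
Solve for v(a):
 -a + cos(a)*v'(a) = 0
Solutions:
 v(a) = C1 + Integral(a/cos(a), a)


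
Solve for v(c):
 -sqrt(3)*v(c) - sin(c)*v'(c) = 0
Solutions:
 v(c) = C1*(cos(c) + 1)^(sqrt(3)/2)/(cos(c) - 1)^(sqrt(3)/2)


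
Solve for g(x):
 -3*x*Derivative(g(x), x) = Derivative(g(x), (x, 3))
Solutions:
 g(x) = C1 + Integral(C2*airyai(-3^(1/3)*x) + C3*airybi(-3^(1/3)*x), x)


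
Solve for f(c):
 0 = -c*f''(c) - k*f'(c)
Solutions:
 f(c) = C1 + c^(1 - re(k))*(C2*sin(log(c)*Abs(im(k))) + C3*cos(log(c)*im(k)))


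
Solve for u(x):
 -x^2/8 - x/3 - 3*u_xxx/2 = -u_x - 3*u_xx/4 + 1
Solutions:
 u(x) = C1 + C2*exp(x*(3 - sqrt(105))/12) + C3*exp(x*(3 + sqrt(105))/12) + x^3/24 + 7*x^2/96 + 81*x/64


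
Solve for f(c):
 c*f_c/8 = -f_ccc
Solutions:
 f(c) = C1 + Integral(C2*airyai(-c/2) + C3*airybi(-c/2), c)


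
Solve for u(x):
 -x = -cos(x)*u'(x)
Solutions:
 u(x) = C1 + Integral(x/cos(x), x)


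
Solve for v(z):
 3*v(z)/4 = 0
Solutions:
 v(z) = 0


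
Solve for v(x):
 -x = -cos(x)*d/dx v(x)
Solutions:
 v(x) = C1 + Integral(x/cos(x), x)


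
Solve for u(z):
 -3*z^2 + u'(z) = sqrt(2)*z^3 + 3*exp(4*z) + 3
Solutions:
 u(z) = C1 + sqrt(2)*z^4/4 + z^3 + 3*z + 3*exp(4*z)/4


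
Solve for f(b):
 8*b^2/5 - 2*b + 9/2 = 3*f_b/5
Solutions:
 f(b) = C1 + 8*b^3/9 - 5*b^2/3 + 15*b/2


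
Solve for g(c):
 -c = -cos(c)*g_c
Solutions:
 g(c) = C1 + Integral(c/cos(c), c)


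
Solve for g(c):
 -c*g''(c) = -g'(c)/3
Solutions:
 g(c) = C1 + C2*c^(4/3)


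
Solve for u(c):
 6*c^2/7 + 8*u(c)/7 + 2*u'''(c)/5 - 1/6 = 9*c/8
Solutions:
 u(c) = C3*exp(-20^(1/3)*7^(2/3)*c/7) - 3*c^2/4 + 63*c/64 + (C1*sin(20^(1/3)*sqrt(3)*7^(2/3)*c/14) + C2*cos(20^(1/3)*sqrt(3)*7^(2/3)*c/14))*exp(20^(1/3)*7^(2/3)*c/14) + 7/48


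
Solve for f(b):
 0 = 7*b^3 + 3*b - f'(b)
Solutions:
 f(b) = C1 + 7*b^4/4 + 3*b^2/2


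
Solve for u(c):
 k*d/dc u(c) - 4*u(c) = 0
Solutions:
 u(c) = C1*exp(4*c/k)


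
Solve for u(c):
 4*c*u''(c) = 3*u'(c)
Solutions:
 u(c) = C1 + C2*c^(7/4)


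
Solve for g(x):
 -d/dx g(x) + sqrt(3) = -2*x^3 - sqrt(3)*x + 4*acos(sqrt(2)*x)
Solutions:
 g(x) = C1 + x^4/2 + sqrt(3)*x^2/2 - 4*x*acos(sqrt(2)*x) + sqrt(3)*x + 2*sqrt(2)*sqrt(1 - 2*x^2)


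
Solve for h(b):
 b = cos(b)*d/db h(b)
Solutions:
 h(b) = C1 + Integral(b/cos(b), b)


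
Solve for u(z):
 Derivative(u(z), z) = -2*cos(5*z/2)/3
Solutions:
 u(z) = C1 - 4*sin(5*z/2)/15


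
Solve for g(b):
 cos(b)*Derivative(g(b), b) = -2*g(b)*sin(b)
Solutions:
 g(b) = C1*cos(b)^2


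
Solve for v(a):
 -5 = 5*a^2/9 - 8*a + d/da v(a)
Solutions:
 v(a) = C1 - 5*a^3/27 + 4*a^2 - 5*a


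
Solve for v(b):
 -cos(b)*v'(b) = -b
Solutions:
 v(b) = C1 + Integral(b/cos(b), b)


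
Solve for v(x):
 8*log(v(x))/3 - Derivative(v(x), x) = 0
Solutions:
 li(v(x)) = C1 + 8*x/3


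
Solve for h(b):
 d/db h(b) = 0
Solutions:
 h(b) = C1


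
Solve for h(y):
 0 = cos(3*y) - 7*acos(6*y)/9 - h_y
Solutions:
 h(y) = C1 - 7*y*acos(6*y)/9 + 7*sqrt(1 - 36*y^2)/54 + sin(3*y)/3


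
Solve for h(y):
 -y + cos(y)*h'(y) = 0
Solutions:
 h(y) = C1 + Integral(y/cos(y), y)


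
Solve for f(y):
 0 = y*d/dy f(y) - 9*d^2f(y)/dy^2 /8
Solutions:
 f(y) = C1 + C2*erfi(2*y/3)


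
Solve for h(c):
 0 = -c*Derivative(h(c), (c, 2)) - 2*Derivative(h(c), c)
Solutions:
 h(c) = C1 + C2/c


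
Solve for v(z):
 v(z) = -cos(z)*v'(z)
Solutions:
 v(z) = C1*sqrt(sin(z) - 1)/sqrt(sin(z) + 1)


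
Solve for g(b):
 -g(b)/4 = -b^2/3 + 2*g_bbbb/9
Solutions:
 g(b) = 4*b^2/3 + (C1*sin(2^(3/4)*sqrt(3)*b/4) + C2*cos(2^(3/4)*sqrt(3)*b/4))*exp(-2^(3/4)*sqrt(3)*b/4) + (C3*sin(2^(3/4)*sqrt(3)*b/4) + C4*cos(2^(3/4)*sqrt(3)*b/4))*exp(2^(3/4)*sqrt(3)*b/4)


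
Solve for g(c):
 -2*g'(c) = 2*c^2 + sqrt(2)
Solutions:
 g(c) = C1 - c^3/3 - sqrt(2)*c/2


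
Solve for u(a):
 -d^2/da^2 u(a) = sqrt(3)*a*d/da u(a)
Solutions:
 u(a) = C1 + C2*erf(sqrt(2)*3^(1/4)*a/2)


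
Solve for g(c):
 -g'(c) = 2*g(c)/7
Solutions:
 g(c) = C1*exp(-2*c/7)


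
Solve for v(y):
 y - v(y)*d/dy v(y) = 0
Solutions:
 v(y) = -sqrt(C1 + y^2)
 v(y) = sqrt(C1 + y^2)


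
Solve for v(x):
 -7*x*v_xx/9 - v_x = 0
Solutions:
 v(x) = C1 + C2/x^(2/7)


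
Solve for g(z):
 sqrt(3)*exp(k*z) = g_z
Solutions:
 g(z) = C1 + sqrt(3)*exp(k*z)/k


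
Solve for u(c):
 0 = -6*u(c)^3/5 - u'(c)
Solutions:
 u(c) = -sqrt(10)*sqrt(-1/(C1 - 6*c))/2
 u(c) = sqrt(10)*sqrt(-1/(C1 - 6*c))/2


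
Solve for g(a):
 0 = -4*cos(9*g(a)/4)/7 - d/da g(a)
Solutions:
 4*a/7 - 2*log(sin(9*g(a)/4) - 1)/9 + 2*log(sin(9*g(a)/4) + 1)/9 = C1


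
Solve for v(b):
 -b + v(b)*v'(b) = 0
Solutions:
 v(b) = -sqrt(C1 + b^2)
 v(b) = sqrt(C1 + b^2)


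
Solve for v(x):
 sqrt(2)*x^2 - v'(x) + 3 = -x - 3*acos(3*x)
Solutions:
 v(x) = C1 + sqrt(2)*x^3/3 + x^2/2 + 3*x*acos(3*x) + 3*x - sqrt(1 - 9*x^2)


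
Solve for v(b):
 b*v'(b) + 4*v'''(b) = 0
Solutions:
 v(b) = C1 + Integral(C2*airyai(-2^(1/3)*b/2) + C3*airybi(-2^(1/3)*b/2), b)


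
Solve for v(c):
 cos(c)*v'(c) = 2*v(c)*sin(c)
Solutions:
 v(c) = C1/cos(c)^2


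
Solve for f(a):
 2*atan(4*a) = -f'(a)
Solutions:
 f(a) = C1 - 2*a*atan(4*a) + log(16*a^2 + 1)/4


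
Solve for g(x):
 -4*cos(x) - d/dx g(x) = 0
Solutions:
 g(x) = C1 - 4*sin(x)


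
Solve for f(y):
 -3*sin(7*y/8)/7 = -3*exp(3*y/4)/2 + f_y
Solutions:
 f(y) = C1 + 2*exp(3*y/4) + 24*cos(7*y/8)/49


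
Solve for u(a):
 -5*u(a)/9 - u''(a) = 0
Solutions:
 u(a) = C1*sin(sqrt(5)*a/3) + C2*cos(sqrt(5)*a/3)


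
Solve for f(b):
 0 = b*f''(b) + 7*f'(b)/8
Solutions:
 f(b) = C1 + C2*b^(1/8)


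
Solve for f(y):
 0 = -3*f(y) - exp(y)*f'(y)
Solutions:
 f(y) = C1*exp(3*exp(-y))


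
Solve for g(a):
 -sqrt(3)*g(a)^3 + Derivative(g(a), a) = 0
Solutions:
 g(a) = -sqrt(2)*sqrt(-1/(C1 + sqrt(3)*a))/2
 g(a) = sqrt(2)*sqrt(-1/(C1 + sqrt(3)*a))/2


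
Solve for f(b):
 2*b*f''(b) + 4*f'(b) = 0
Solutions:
 f(b) = C1 + C2/b


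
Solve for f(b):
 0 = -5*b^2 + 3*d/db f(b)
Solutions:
 f(b) = C1 + 5*b^3/9


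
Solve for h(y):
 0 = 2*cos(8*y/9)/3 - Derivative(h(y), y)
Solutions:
 h(y) = C1 + 3*sin(8*y/9)/4


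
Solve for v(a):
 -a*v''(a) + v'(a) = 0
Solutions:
 v(a) = C1 + C2*a^2


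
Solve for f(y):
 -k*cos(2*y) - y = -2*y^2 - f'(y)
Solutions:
 f(y) = C1 + k*sin(2*y)/2 - 2*y^3/3 + y^2/2


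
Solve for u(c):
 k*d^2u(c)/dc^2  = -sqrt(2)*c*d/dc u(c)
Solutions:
 u(c) = C1 + C2*sqrt(k)*erf(2^(3/4)*c*sqrt(1/k)/2)


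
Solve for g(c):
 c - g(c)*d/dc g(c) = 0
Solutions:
 g(c) = -sqrt(C1 + c^2)
 g(c) = sqrt(C1 + c^2)


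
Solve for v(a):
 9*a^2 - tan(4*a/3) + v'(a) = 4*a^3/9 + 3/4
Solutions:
 v(a) = C1 + a^4/9 - 3*a^3 + 3*a/4 - 3*log(cos(4*a/3))/4


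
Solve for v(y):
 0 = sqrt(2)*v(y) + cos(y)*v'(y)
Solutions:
 v(y) = C1*(sin(y) - 1)^(sqrt(2)/2)/(sin(y) + 1)^(sqrt(2)/2)


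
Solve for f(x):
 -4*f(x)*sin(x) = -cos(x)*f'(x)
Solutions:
 f(x) = C1/cos(x)^4


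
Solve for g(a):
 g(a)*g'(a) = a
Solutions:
 g(a) = -sqrt(C1 + a^2)
 g(a) = sqrt(C1 + a^2)


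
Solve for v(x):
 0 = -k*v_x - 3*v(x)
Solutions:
 v(x) = C1*exp(-3*x/k)


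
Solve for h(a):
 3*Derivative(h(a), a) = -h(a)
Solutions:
 h(a) = C1*exp(-a/3)


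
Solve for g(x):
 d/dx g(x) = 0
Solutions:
 g(x) = C1


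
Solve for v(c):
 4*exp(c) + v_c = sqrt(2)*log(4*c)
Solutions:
 v(c) = C1 + sqrt(2)*c*log(c) + sqrt(2)*c*(-1 + 2*log(2)) - 4*exp(c)


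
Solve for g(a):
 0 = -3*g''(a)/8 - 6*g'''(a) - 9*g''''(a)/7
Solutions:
 g(a) = C1 + C2*a + C3*exp(a*(-28 + sqrt(742))/12) + C4*exp(-a*(sqrt(742) + 28)/12)


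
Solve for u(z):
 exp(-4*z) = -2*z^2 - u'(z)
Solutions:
 u(z) = C1 - 2*z^3/3 + exp(-4*z)/4


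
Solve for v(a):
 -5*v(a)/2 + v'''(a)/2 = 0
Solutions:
 v(a) = C3*exp(5^(1/3)*a) + (C1*sin(sqrt(3)*5^(1/3)*a/2) + C2*cos(sqrt(3)*5^(1/3)*a/2))*exp(-5^(1/3)*a/2)


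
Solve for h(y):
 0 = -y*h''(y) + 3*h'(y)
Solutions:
 h(y) = C1 + C2*y^4


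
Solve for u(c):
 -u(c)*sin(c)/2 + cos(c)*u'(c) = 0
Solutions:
 u(c) = C1/sqrt(cos(c))


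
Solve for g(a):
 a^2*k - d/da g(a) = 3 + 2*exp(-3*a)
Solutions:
 g(a) = C1 + a^3*k/3 - 3*a + 2*exp(-3*a)/3


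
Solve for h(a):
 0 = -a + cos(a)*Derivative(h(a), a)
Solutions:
 h(a) = C1 + Integral(a/cos(a), a)


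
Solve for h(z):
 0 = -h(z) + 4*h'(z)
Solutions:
 h(z) = C1*exp(z/4)


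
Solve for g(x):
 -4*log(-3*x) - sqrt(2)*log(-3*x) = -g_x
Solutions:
 g(x) = C1 + x*(sqrt(2) + 4)*log(-x) + x*(-4 - sqrt(2) + sqrt(2)*log(3) + 4*log(3))


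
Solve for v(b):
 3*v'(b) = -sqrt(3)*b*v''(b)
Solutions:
 v(b) = C1 + C2*b^(1 - sqrt(3))


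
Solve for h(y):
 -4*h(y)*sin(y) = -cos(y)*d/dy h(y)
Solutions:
 h(y) = C1/cos(y)^4


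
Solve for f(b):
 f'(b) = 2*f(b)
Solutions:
 f(b) = C1*exp(2*b)


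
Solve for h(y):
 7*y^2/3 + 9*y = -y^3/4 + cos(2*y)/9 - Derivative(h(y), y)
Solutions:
 h(y) = C1 - y^4/16 - 7*y^3/9 - 9*y^2/2 + sin(2*y)/18


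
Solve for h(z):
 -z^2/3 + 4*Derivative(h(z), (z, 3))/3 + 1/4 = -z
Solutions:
 h(z) = C1 + C2*z + C3*z^2 + z^5/240 - z^4/32 - z^3/32


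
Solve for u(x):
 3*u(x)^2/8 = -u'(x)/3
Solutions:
 u(x) = 8/(C1 + 9*x)


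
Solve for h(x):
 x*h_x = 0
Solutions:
 h(x) = C1


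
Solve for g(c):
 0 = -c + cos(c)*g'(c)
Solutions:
 g(c) = C1 + Integral(c/cos(c), c)


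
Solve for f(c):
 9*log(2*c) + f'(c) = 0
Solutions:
 f(c) = C1 - 9*c*log(c) - c*log(512) + 9*c


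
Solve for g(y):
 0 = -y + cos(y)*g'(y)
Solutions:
 g(y) = C1 + Integral(y/cos(y), y)


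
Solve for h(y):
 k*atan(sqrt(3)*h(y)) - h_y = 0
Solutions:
 Integral(1/atan(sqrt(3)*_y), (_y, h(y))) = C1 + k*y


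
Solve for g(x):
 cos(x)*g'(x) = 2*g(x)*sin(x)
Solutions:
 g(x) = C1/cos(x)^2


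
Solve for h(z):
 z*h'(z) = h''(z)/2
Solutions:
 h(z) = C1 + C2*erfi(z)


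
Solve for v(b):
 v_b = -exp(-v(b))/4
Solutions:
 v(b) = log(C1 - b/4)


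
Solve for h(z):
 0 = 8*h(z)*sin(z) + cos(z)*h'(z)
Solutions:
 h(z) = C1*cos(z)^8


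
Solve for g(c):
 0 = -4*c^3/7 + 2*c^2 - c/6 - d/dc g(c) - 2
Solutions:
 g(c) = C1 - c^4/7 + 2*c^3/3 - c^2/12 - 2*c


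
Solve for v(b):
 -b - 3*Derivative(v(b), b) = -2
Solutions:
 v(b) = C1 - b^2/6 + 2*b/3


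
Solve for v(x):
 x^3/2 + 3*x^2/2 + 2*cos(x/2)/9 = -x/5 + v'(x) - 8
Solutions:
 v(x) = C1 + x^4/8 + x^3/2 + x^2/10 + 8*x + 4*sin(x/2)/9


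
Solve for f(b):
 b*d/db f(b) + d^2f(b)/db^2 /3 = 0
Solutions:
 f(b) = C1 + C2*erf(sqrt(6)*b/2)


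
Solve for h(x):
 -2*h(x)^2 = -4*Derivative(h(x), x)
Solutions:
 h(x) = -2/(C1 + x)


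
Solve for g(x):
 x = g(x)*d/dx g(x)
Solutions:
 g(x) = -sqrt(C1 + x^2)
 g(x) = sqrt(C1 + x^2)


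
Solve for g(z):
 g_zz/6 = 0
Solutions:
 g(z) = C1 + C2*z


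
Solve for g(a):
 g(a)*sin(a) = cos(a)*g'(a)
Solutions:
 g(a) = C1/cos(a)


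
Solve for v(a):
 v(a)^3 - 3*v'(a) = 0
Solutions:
 v(a) = -sqrt(6)*sqrt(-1/(C1 + a))/2
 v(a) = sqrt(6)*sqrt(-1/(C1 + a))/2


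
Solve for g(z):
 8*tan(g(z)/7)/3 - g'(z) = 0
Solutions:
 g(z) = -7*asin(C1*exp(8*z/21)) + 7*pi
 g(z) = 7*asin(C1*exp(8*z/21))


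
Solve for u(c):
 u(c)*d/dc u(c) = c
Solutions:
 u(c) = -sqrt(C1 + c^2)
 u(c) = sqrt(C1 + c^2)


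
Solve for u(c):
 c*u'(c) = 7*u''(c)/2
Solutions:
 u(c) = C1 + C2*erfi(sqrt(7)*c/7)


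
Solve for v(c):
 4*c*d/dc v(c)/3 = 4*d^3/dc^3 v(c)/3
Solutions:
 v(c) = C1 + Integral(C2*airyai(c) + C3*airybi(c), c)


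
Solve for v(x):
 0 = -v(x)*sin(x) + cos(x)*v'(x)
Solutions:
 v(x) = C1/cos(x)


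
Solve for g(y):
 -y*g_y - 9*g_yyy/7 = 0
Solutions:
 g(y) = C1 + Integral(C2*airyai(-21^(1/3)*y/3) + C3*airybi(-21^(1/3)*y/3), y)


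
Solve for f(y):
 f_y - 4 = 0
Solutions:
 f(y) = C1 + 4*y


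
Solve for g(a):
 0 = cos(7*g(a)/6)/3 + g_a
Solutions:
 a/3 - 3*log(sin(7*g(a)/6) - 1)/7 + 3*log(sin(7*g(a)/6) + 1)/7 = C1


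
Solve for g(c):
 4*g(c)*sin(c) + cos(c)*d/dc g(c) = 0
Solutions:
 g(c) = C1*cos(c)^4


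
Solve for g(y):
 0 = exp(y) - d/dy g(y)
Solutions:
 g(y) = C1 + exp(y)


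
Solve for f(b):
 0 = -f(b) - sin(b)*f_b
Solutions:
 f(b) = C1*sqrt(cos(b) + 1)/sqrt(cos(b) - 1)


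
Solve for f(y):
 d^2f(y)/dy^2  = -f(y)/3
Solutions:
 f(y) = C1*sin(sqrt(3)*y/3) + C2*cos(sqrt(3)*y/3)


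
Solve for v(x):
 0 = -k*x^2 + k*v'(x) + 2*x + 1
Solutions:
 v(x) = C1 + x^3/3 - x^2/k - x/k


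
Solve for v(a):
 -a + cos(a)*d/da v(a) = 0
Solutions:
 v(a) = C1 + Integral(a/cos(a), a)


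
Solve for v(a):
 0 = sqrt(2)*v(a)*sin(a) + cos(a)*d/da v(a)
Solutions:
 v(a) = C1*cos(a)^(sqrt(2))


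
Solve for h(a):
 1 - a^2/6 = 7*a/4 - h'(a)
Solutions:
 h(a) = C1 + a^3/18 + 7*a^2/8 - a


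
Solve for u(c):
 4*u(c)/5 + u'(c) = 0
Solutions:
 u(c) = C1*exp(-4*c/5)


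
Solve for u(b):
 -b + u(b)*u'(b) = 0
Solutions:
 u(b) = -sqrt(C1 + b^2)
 u(b) = sqrt(C1 + b^2)


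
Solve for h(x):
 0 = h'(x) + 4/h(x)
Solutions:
 h(x) = -sqrt(C1 - 8*x)
 h(x) = sqrt(C1 - 8*x)


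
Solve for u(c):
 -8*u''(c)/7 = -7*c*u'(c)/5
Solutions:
 u(c) = C1 + C2*erfi(7*sqrt(5)*c/20)


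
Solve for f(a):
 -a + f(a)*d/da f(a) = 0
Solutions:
 f(a) = -sqrt(C1 + a^2)
 f(a) = sqrt(C1 + a^2)


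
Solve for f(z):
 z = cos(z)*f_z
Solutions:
 f(z) = C1 + Integral(z/cos(z), z)


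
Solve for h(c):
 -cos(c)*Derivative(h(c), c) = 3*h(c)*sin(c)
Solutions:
 h(c) = C1*cos(c)^3


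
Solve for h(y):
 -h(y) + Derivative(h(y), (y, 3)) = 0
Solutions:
 h(y) = C3*exp(y) + (C1*sin(sqrt(3)*y/2) + C2*cos(sqrt(3)*y/2))*exp(-y/2)


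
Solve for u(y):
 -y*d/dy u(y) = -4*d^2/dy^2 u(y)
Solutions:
 u(y) = C1 + C2*erfi(sqrt(2)*y/4)


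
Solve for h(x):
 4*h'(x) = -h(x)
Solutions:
 h(x) = C1*exp(-x/4)


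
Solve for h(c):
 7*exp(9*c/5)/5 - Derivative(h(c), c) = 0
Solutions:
 h(c) = C1 + 7*exp(9*c/5)/9


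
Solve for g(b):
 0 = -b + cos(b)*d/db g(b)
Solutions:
 g(b) = C1 + Integral(b/cos(b), b)


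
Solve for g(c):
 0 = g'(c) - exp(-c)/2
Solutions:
 g(c) = C1 - exp(-c)/2


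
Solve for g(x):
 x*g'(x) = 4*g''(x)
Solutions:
 g(x) = C1 + C2*erfi(sqrt(2)*x/4)


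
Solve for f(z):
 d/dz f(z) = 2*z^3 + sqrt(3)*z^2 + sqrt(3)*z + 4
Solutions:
 f(z) = C1 + z^4/2 + sqrt(3)*z^3/3 + sqrt(3)*z^2/2 + 4*z


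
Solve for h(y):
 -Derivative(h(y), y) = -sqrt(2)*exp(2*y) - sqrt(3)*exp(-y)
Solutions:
 h(y) = C1 + sqrt(2)*exp(2*y)/2 - sqrt(3)*exp(-y)


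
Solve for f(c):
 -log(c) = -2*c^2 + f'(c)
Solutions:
 f(c) = C1 + 2*c^3/3 - c*log(c) + c


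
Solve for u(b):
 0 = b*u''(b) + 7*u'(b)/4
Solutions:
 u(b) = C1 + C2/b^(3/4)


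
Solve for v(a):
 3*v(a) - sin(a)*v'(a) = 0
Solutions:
 v(a) = C1*(cos(a) - 1)^(3/2)/(cos(a) + 1)^(3/2)


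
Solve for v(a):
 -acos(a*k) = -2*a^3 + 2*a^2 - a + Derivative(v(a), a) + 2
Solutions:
 v(a) = C1 + a^4/2 - 2*a^3/3 + a^2/2 - 2*a - Piecewise((a*acos(a*k) - sqrt(-a^2*k^2 + 1)/k, Ne(k, 0)), (pi*a/2, True))


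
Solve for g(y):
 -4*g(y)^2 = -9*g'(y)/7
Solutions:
 g(y) = -9/(C1 + 28*y)


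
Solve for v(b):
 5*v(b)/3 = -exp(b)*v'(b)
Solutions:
 v(b) = C1*exp(5*exp(-b)/3)


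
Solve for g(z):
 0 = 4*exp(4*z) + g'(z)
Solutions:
 g(z) = C1 - exp(4*z)


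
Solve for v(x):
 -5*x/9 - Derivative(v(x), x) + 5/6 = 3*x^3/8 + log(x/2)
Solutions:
 v(x) = C1 - 3*x^4/32 - 5*x^2/18 - x*log(x) + x*log(2) + 11*x/6


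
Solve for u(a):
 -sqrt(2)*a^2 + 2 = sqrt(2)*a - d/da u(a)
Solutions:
 u(a) = C1 + sqrt(2)*a^3/3 + sqrt(2)*a^2/2 - 2*a


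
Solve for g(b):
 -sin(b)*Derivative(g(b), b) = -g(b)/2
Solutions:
 g(b) = C1*(cos(b) - 1)^(1/4)/(cos(b) + 1)^(1/4)


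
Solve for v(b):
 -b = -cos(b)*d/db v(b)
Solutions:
 v(b) = C1 + Integral(b/cos(b), b)


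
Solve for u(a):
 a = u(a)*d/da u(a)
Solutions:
 u(a) = -sqrt(C1 + a^2)
 u(a) = sqrt(C1 + a^2)


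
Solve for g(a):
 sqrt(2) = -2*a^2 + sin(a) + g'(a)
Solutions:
 g(a) = C1 + 2*a^3/3 + sqrt(2)*a + cos(a)


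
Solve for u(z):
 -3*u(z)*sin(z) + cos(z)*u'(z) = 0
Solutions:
 u(z) = C1/cos(z)^3


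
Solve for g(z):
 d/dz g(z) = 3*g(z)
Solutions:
 g(z) = C1*exp(3*z)


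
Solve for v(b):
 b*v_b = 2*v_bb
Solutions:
 v(b) = C1 + C2*erfi(b/2)


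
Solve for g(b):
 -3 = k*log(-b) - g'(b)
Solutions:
 g(b) = C1 + b*k*log(-b) + b*(3 - k)


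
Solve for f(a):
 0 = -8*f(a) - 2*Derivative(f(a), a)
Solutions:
 f(a) = C1*exp(-4*a)


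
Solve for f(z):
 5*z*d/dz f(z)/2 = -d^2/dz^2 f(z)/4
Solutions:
 f(z) = C1 + C2*erf(sqrt(5)*z)


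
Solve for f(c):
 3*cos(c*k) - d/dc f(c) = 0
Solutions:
 f(c) = C1 + 3*sin(c*k)/k


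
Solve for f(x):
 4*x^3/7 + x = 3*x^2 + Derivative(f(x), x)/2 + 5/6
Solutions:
 f(x) = C1 + 2*x^4/7 - 2*x^3 + x^2 - 5*x/3


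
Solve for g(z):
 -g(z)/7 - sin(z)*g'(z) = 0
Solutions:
 g(z) = C1*(cos(z) + 1)^(1/14)/(cos(z) - 1)^(1/14)


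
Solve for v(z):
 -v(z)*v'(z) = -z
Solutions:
 v(z) = -sqrt(C1 + z^2)
 v(z) = sqrt(C1 + z^2)


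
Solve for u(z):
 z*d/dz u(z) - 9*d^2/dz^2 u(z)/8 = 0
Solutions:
 u(z) = C1 + C2*erfi(2*z/3)


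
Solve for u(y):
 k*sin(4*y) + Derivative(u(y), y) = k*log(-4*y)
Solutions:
 u(y) = C1 + k*(y*log(-y) - y + 2*y*log(2) + cos(4*y)/4)


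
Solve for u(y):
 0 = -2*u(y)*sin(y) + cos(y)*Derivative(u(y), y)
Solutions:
 u(y) = C1/cos(y)^2


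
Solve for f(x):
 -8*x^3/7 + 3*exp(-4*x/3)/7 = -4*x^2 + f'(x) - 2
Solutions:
 f(x) = C1 - 2*x^4/7 + 4*x^3/3 + 2*x - 9*exp(-4*x/3)/28


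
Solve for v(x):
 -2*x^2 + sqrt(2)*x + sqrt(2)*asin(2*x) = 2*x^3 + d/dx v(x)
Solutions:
 v(x) = C1 - x^4/2 - 2*x^3/3 + sqrt(2)*x^2/2 + sqrt(2)*(x*asin(2*x) + sqrt(1 - 4*x^2)/2)


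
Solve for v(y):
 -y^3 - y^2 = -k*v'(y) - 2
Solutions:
 v(y) = C1 + y^4/(4*k) + y^3/(3*k) - 2*y/k


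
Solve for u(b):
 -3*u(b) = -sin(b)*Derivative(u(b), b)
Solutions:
 u(b) = C1*(cos(b) - 1)^(3/2)/(cos(b) + 1)^(3/2)


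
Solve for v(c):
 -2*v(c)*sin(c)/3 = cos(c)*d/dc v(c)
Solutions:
 v(c) = C1*cos(c)^(2/3)


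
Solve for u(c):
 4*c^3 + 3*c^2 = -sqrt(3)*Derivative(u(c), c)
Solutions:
 u(c) = C1 - sqrt(3)*c^4/3 - sqrt(3)*c^3/3


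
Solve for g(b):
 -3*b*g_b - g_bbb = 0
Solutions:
 g(b) = C1 + Integral(C2*airyai(-3^(1/3)*b) + C3*airybi(-3^(1/3)*b), b)


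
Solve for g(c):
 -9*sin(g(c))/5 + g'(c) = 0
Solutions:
 -9*c/5 + log(cos(g(c)) - 1)/2 - log(cos(g(c)) + 1)/2 = C1


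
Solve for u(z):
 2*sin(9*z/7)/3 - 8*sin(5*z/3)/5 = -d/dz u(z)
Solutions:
 u(z) = C1 + 14*cos(9*z/7)/27 - 24*cos(5*z/3)/25


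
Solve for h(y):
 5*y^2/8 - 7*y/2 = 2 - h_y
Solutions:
 h(y) = C1 - 5*y^3/24 + 7*y^2/4 + 2*y


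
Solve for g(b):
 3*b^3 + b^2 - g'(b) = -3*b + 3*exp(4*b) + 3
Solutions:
 g(b) = C1 + 3*b^4/4 + b^3/3 + 3*b^2/2 - 3*b - 3*exp(4*b)/4


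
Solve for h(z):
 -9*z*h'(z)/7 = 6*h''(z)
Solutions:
 h(z) = C1 + C2*erf(sqrt(21)*z/14)


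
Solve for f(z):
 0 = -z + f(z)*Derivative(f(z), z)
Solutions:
 f(z) = -sqrt(C1 + z^2)
 f(z) = sqrt(C1 + z^2)


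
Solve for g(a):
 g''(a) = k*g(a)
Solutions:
 g(a) = C1*exp(-a*sqrt(k)) + C2*exp(a*sqrt(k))


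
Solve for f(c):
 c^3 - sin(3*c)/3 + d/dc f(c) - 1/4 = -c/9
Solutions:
 f(c) = C1 - c^4/4 - c^2/18 + c/4 - cos(3*c)/9


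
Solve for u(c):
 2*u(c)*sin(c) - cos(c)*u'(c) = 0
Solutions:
 u(c) = C1/cos(c)^2


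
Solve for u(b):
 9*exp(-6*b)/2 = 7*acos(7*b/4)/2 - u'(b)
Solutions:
 u(b) = C1 + 7*b*acos(7*b/4)/2 - sqrt(16 - 49*b^2)/2 + 3*exp(-6*b)/4


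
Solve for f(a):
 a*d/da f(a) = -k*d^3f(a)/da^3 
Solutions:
 f(a) = C1 + Integral(C2*airyai(a*(-1/k)^(1/3)) + C3*airybi(a*(-1/k)^(1/3)), a)


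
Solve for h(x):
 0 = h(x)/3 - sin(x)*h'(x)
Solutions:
 h(x) = C1*(cos(x) - 1)^(1/6)/(cos(x) + 1)^(1/6)


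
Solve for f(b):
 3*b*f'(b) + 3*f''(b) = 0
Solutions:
 f(b) = C1 + C2*erf(sqrt(2)*b/2)


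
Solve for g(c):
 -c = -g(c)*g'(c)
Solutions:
 g(c) = -sqrt(C1 + c^2)
 g(c) = sqrt(C1 + c^2)


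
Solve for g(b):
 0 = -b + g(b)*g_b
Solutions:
 g(b) = -sqrt(C1 + b^2)
 g(b) = sqrt(C1 + b^2)


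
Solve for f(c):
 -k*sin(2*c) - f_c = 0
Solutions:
 f(c) = C1 + k*cos(2*c)/2


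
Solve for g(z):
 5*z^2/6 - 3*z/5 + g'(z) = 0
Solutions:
 g(z) = C1 - 5*z^3/18 + 3*z^2/10


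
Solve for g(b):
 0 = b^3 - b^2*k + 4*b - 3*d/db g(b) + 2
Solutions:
 g(b) = C1 + b^4/12 - b^3*k/9 + 2*b^2/3 + 2*b/3


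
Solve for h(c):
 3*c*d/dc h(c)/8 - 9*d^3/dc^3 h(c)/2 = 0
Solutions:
 h(c) = C1 + Integral(C2*airyai(18^(1/3)*c/6) + C3*airybi(18^(1/3)*c/6), c)


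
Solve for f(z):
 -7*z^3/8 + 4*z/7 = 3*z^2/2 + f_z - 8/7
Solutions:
 f(z) = C1 - 7*z^4/32 - z^3/2 + 2*z^2/7 + 8*z/7


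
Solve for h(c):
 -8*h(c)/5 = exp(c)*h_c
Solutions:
 h(c) = C1*exp(8*exp(-c)/5)


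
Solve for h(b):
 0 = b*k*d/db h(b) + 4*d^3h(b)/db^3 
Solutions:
 h(b) = C1 + Integral(C2*airyai(2^(1/3)*b*(-k)^(1/3)/2) + C3*airybi(2^(1/3)*b*(-k)^(1/3)/2), b)


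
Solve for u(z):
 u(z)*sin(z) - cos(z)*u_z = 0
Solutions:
 u(z) = C1/cos(z)


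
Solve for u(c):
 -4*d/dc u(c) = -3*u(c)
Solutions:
 u(c) = C1*exp(3*c/4)


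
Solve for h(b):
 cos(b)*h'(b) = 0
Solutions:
 h(b) = C1


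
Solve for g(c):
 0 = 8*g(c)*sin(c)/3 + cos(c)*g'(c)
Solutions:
 g(c) = C1*cos(c)^(8/3)


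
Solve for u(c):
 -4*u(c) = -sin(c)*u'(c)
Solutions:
 u(c) = C1*(cos(c)^2 - 2*cos(c) + 1)/(cos(c)^2 + 2*cos(c) + 1)


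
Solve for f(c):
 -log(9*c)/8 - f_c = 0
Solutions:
 f(c) = C1 - c*log(c)/8 - c*log(3)/4 + c/8


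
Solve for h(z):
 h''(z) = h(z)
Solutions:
 h(z) = C1*exp(-z) + C2*exp(z)


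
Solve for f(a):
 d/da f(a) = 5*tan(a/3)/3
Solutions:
 f(a) = C1 - 5*log(cos(a/3))


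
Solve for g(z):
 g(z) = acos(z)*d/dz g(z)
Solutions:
 g(z) = C1*exp(Integral(1/acos(z), z))


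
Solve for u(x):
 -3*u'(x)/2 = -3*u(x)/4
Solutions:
 u(x) = C1*exp(x/2)


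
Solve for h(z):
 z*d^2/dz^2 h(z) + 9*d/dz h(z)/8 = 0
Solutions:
 h(z) = C1 + C2/z^(1/8)


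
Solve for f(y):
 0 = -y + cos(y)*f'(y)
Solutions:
 f(y) = C1 + Integral(y/cos(y), y)


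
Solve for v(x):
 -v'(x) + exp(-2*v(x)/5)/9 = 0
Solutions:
 v(x) = 5*log(-sqrt(C1 + x)) - 5*log(15) + 5*log(10)/2
 v(x) = 5*log(C1 + x)/2 - 5*log(15) + 5*log(10)/2


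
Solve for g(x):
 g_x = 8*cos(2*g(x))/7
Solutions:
 -8*x/7 - log(sin(2*g(x)) - 1)/4 + log(sin(2*g(x)) + 1)/4 = C1


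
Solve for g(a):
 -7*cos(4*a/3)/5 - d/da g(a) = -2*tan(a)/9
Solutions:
 g(a) = C1 - 2*log(cos(a))/9 - 21*sin(4*a/3)/20


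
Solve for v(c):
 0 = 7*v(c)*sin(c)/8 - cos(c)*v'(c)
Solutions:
 v(c) = C1/cos(c)^(7/8)


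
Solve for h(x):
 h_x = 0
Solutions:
 h(x) = C1


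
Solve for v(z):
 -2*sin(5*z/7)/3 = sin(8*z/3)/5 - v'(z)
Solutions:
 v(z) = C1 - 14*cos(5*z/7)/15 - 3*cos(8*z/3)/40


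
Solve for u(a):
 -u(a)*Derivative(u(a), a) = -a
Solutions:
 u(a) = -sqrt(C1 + a^2)
 u(a) = sqrt(C1 + a^2)


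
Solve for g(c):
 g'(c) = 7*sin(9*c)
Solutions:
 g(c) = C1 - 7*cos(9*c)/9


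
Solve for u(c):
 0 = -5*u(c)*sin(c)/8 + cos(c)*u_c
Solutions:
 u(c) = C1/cos(c)^(5/8)


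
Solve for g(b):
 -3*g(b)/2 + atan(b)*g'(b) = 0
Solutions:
 g(b) = C1*exp(3*Integral(1/atan(b), b)/2)


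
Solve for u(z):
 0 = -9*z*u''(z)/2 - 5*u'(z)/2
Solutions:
 u(z) = C1 + C2*z^(4/9)


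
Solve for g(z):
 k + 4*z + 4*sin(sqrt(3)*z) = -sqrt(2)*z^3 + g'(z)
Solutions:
 g(z) = C1 + k*z + sqrt(2)*z^4/4 + 2*z^2 - 4*sqrt(3)*cos(sqrt(3)*z)/3


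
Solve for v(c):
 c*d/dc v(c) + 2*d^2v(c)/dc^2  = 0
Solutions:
 v(c) = C1 + C2*erf(c/2)


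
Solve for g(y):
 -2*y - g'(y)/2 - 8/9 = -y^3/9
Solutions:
 g(y) = C1 + y^4/18 - 2*y^2 - 16*y/9


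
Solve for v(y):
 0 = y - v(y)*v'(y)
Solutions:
 v(y) = -sqrt(C1 + y^2)
 v(y) = sqrt(C1 + y^2)


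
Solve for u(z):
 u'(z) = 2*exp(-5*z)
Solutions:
 u(z) = C1 - 2*exp(-5*z)/5


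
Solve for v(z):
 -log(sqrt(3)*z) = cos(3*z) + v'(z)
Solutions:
 v(z) = C1 - z*log(z) - z*log(3)/2 + z - sin(3*z)/3


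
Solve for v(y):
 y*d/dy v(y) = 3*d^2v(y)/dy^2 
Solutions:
 v(y) = C1 + C2*erfi(sqrt(6)*y/6)


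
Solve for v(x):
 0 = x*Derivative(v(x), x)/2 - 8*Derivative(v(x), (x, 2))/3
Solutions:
 v(x) = C1 + C2*erfi(sqrt(6)*x/8)


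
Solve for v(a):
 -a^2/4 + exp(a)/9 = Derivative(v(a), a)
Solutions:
 v(a) = C1 - a^3/12 + exp(a)/9


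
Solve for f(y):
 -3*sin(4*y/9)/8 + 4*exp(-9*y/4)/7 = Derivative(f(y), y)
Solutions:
 f(y) = C1 + 27*cos(4*y/9)/32 - 16*exp(-9*y/4)/63


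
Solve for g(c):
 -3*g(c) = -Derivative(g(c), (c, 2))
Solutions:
 g(c) = C1*exp(-sqrt(3)*c) + C2*exp(sqrt(3)*c)


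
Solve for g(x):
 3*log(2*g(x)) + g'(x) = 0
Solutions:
 Integral(1/(log(_y) + log(2)), (_y, g(x)))/3 = C1 - x


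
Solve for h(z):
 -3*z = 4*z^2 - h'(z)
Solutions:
 h(z) = C1 + 4*z^3/3 + 3*z^2/2


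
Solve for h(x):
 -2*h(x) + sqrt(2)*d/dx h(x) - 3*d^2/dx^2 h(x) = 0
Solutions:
 h(x) = (C1*sin(sqrt(22)*x/6) + C2*cos(sqrt(22)*x/6))*exp(sqrt(2)*x/6)


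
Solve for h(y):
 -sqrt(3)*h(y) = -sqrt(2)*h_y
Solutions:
 h(y) = C1*exp(sqrt(6)*y/2)


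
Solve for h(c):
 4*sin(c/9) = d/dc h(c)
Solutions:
 h(c) = C1 - 36*cos(c/9)


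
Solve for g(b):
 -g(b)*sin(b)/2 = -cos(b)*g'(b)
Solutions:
 g(b) = C1/sqrt(cos(b))


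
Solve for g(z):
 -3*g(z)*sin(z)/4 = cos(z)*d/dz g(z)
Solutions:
 g(z) = C1*cos(z)^(3/4)


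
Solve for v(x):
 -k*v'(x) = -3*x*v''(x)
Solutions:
 v(x) = C1 + x^(re(k)/3 + 1)*(C2*sin(log(x)*Abs(im(k))/3) + C3*cos(log(x)*im(k)/3))


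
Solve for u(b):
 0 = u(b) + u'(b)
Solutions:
 u(b) = C1*exp(-b)


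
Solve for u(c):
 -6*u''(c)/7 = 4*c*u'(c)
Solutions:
 u(c) = C1 + C2*erf(sqrt(21)*c/3)


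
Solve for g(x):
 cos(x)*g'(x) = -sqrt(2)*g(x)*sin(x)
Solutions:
 g(x) = C1*cos(x)^(sqrt(2))


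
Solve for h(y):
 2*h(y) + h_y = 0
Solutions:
 h(y) = C1*exp(-2*y)


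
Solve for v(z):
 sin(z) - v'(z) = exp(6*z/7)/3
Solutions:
 v(z) = C1 - 7*exp(6*z/7)/18 - cos(z)


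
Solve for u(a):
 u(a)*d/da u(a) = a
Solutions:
 u(a) = -sqrt(C1 + a^2)
 u(a) = sqrt(C1 + a^2)


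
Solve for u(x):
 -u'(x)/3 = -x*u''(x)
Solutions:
 u(x) = C1 + C2*x^(4/3)


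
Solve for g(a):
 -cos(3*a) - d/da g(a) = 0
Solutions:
 g(a) = C1 - sin(3*a)/3


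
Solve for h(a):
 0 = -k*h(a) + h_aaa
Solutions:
 h(a) = C1*exp(a*k^(1/3)) + C2*exp(a*k^(1/3)*(-1 + sqrt(3)*I)/2) + C3*exp(-a*k^(1/3)*(1 + sqrt(3)*I)/2)


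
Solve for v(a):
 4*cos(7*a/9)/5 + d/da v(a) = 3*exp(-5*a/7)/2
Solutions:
 v(a) = C1 - 36*sin(7*a/9)/35 - 21*exp(-5*a/7)/10


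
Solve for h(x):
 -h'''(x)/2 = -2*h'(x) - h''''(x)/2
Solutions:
 h(x) = C1 + C2*exp(x*((6*sqrt(78) + 53)^(-1/3) + 2 + (6*sqrt(78) + 53)^(1/3))/6)*sin(sqrt(3)*x*(-(6*sqrt(78) + 53)^(1/3) + (6*sqrt(78) + 53)^(-1/3))/6) + C3*exp(x*((6*sqrt(78) + 53)^(-1/3) + 2 + (6*sqrt(78) + 53)^(1/3))/6)*cos(sqrt(3)*x*(-(6*sqrt(78) + 53)^(1/3) + (6*sqrt(78) + 53)^(-1/3))/6) + C4*exp(x*(-(6*sqrt(78) + 53)^(1/3) - 1/(6*sqrt(78) + 53)^(1/3) + 1)/3)


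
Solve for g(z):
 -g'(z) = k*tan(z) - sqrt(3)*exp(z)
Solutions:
 g(z) = C1 + k*log(cos(z)) + sqrt(3)*exp(z)


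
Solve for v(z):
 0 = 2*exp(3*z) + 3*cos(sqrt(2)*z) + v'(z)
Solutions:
 v(z) = C1 - 2*exp(3*z)/3 - 3*sqrt(2)*sin(sqrt(2)*z)/2


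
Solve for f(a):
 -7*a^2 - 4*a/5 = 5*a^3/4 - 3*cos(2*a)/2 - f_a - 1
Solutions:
 f(a) = C1 + 5*a^4/16 + 7*a^3/3 + 2*a^2/5 - a - 3*sin(a)*cos(a)/2


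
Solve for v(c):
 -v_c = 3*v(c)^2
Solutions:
 v(c) = 1/(C1 + 3*c)


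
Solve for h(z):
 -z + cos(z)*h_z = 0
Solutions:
 h(z) = C1 + Integral(z/cos(z), z)


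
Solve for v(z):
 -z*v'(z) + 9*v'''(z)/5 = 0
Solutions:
 v(z) = C1 + Integral(C2*airyai(15^(1/3)*z/3) + C3*airybi(15^(1/3)*z/3), z)


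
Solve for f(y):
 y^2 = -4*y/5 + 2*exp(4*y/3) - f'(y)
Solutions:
 f(y) = C1 - y^3/3 - 2*y^2/5 + 3*exp(4*y/3)/2


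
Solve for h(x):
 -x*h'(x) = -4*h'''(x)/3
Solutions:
 h(x) = C1 + Integral(C2*airyai(6^(1/3)*x/2) + C3*airybi(6^(1/3)*x/2), x)


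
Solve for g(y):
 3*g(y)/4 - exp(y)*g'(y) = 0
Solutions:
 g(y) = C1*exp(-3*exp(-y)/4)


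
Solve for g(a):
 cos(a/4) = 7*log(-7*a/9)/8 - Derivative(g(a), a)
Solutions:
 g(a) = C1 + 7*a*log(-a)/8 - 7*a*log(3)/4 - 7*a/8 + 7*a*log(7)/8 - 4*sin(a/4)


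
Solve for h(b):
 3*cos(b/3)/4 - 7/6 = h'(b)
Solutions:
 h(b) = C1 - 7*b/6 + 9*sin(b/3)/4


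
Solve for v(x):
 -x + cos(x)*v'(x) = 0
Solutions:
 v(x) = C1 + Integral(x/cos(x), x)


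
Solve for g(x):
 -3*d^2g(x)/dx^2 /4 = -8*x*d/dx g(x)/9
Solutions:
 g(x) = C1 + C2*erfi(4*sqrt(3)*x/9)


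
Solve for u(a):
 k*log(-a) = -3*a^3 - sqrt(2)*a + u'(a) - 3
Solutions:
 u(a) = C1 + 3*a^4/4 + sqrt(2)*a^2/2 + a*k*log(-a) + a*(3 - k)


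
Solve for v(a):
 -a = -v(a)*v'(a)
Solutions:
 v(a) = -sqrt(C1 + a^2)
 v(a) = sqrt(C1 + a^2)


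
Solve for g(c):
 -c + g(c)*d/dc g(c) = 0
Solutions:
 g(c) = -sqrt(C1 + c^2)
 g(c) = sqrt(C1 + c^2)


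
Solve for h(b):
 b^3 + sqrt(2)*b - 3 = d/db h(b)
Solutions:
 h(b) = C1 + b^4/4 + sqrt(2)*b^2/2 - 3*b


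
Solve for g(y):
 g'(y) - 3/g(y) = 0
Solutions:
 g(y) = -sqrt(C1 + 6*y)
 g(y) = sqrt(C1 + 6*y)


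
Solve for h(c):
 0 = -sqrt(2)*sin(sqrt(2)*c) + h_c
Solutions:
 h(c) = C1 - cos(sqrt(2)*c)


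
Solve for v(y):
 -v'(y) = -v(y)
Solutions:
 v(y) = C1*exp(y)


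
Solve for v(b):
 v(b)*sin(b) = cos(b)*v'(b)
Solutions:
 v(b) = C1/cos(b)


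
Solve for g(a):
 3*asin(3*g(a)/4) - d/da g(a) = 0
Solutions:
 Integral(1/asin(3*_y/4), (_y, g(a))) = C1 + 3*a


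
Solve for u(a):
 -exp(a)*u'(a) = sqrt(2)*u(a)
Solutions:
 u(a) = C1*exp(sqrt(2)*exp(-a))


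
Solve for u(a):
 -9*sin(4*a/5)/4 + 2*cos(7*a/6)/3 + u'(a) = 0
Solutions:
 u(a) = C1 - 4*sin(7*a/6)/7 - 45*cos(4*a/5)/16


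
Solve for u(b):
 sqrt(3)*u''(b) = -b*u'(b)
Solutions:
 u(b) = C1 + C2*erf(sqrt(2)*3^(3/4)*b/6)


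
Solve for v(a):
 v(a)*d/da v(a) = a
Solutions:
 v(a) = -sqrt(C1 + a^2)
 v(a) = sqrt(C1 + a^2)
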